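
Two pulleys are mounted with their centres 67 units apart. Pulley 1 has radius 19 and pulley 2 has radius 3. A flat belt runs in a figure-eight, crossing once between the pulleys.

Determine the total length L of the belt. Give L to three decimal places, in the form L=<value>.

crossed belt: β = asin((r1+r2)/C) = asin(22/67) = 19.1692°
wrap1 = wrap2 = π + 2β = 218.3383°
tangent length = C·cosβ = 63.2851
L = (r1+r2)·wrap + 2·C·cosβ = 22·3.8107 + 2·63.2851 = 210.4060

L=210.406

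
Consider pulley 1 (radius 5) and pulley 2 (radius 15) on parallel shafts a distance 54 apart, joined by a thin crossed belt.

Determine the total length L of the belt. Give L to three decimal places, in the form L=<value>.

L=178.328

crossed belt: β = asin((r1+r2)/C) = asin(20/54) = 21.7385°
wrap1 = wrap2 = π + 2β = 223.4769°
tangent length = C·cosβ = 50.1597
L = (r1+r2)·wrap + 2·C·cosβ = 20·3.9004 + 2·50.1597 = 178.3277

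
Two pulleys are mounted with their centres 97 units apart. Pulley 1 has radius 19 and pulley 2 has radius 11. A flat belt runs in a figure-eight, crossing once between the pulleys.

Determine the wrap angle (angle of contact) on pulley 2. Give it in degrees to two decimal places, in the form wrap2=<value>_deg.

crossed belt: β = asin((r1+r2)/C) = asin(30/97) = 18.0157°
wrap1 = wrap2 = π + 2β = 216.0315°

wrap2=216.03_deg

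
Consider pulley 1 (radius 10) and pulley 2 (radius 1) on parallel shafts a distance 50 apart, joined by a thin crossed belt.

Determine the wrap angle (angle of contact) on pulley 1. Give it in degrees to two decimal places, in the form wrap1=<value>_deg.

wrap1=205.42_deg

crossed belt: β = asin((r1+r2)/C) = asin(11/50) = 12.7090°
wrap1 = wrap2 = π + 2β = 205.4181°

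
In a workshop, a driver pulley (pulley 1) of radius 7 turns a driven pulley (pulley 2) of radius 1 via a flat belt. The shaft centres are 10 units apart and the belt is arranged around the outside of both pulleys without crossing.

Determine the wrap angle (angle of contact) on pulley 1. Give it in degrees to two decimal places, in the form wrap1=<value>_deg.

open belt: β = asin((r2−r1)/C) = asin(-6/10) = -36.8699°
wrap1 = π − 2β = 253.7398°
wrap2 = π + 2β = 106.2602°

wrap1=253.74_deg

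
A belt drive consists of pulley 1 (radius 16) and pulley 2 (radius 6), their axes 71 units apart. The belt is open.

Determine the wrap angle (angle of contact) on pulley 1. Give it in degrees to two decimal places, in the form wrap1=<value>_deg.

wrap1=196.19_deg

open belt: β = asin((r2−r1)/C) = asin(-10/71) = -8.0967°
wrap1 = π − 2β = 196.1935°
wrap2 = π + 2β = 163.8065°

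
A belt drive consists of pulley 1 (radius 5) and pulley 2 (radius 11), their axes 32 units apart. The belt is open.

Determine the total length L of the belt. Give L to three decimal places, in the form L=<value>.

open belt: β = asin((r2−r1)/C) = asin(6/32) = 10.8069°
wrap1 = π − 2β = 158.3862°
wrap2 = π + 2β = 201.6138°
tangent length = C·cosβ = 31.4325
L = r1·wrap1 + r2·wrap2 + 2·C·cosβ = 5·2.7644 + 11·3.5188 + 2·31.4325 = 115.3938

L=115.394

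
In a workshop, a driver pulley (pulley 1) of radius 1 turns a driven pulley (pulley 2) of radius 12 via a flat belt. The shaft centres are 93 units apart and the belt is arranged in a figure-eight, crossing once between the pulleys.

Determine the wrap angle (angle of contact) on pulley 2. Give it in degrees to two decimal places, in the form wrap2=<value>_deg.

wrap2=196.07_deg

crossed belt: β = asin((r1+r2)/C) = asin(13/93) = 8.0354°
wrap1 = wrap2 = π + 2β = 196.0708°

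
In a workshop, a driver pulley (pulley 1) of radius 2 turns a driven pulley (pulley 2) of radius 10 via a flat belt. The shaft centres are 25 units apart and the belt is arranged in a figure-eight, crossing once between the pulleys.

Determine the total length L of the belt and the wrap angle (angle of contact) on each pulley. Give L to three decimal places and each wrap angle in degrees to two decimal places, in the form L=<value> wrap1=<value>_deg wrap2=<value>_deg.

crossed belt: β = asin((r1+r2)/C) = asin(12/25) = 28.6854°
wrap1 = wrap2 = π + 2β = 237.3708°
tangent length = C·cosβ = 21.9317
L = (r1+r2)·wrap + 2·C·cosβ = 12·4.1429 + 2·21.9317 = 93.5782

L=93.578 wrap1=237.37_deg wrap2=237.37_deg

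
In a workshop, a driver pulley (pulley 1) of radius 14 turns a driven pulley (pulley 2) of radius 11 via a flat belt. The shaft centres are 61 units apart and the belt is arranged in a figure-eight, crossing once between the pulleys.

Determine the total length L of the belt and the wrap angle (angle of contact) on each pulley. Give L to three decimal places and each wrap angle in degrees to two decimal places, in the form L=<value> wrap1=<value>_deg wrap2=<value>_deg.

crossed belt: β = asin((r1+r2)/C) = asin(25/61) = 24.1945°
wrap1 = wrap2 = π + 2β = 228.3891°
tangent length = C·cosβ = 55.6417
L = (r1+r2)·wrap + 2·C·cosβ = 25·3.9861 + 2·55.6417 = 210.9370

L=210.937 wrap1=228.39_deg wrap2=228.39_deg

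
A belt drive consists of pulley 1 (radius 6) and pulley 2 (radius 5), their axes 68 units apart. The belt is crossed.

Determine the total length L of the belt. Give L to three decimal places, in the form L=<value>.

L=172.341

crossed belt: β = asin((r1+r2)/C) = asin(11/68) = 9.3093°
wrap1 = wrap2 = π + 2β = 198.6187°
tangent length = C·cosβ = 67.1044
L = (r1+r2)·wrap + 2·C·cosβ = 11·3.4665 + 2·67.1044 = 172.3408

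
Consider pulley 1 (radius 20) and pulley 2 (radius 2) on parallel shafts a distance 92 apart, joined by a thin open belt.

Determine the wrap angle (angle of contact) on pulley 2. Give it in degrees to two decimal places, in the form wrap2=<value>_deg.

wrap2=157.43_deg

open belt: β = asin((r2−r1)/C) = asin(-18/92) = -11.2828°
wrap1 = π − 2β = 202.5656°
wrap2 = π + 2β = 157.4344°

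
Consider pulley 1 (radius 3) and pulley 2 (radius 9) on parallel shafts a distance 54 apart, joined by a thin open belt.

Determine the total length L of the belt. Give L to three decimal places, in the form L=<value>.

open belt: β = asin((r2−r1)/C) = asin(6/54) = 6.3794°
wrap1 = π − 2β = 167.2413°
wrap2 = π + 2β = 192.7587°
tangent length = C·cosβ = 53.6656
L = r1·wrap1 + r2·wrap2 + 2·C·cosβ = 3·2.9189 + 9·3.3643 + 2·53.6656 = 146.3665

L=146.366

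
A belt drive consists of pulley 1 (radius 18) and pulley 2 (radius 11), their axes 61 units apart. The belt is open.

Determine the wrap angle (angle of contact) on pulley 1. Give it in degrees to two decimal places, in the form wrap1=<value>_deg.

open belt: β = asin((r2−r1)/C) = asin(-7/61) = -6.5894°
wrap1 = π − 2β = 193.1789°
wrap2 = π + 2β = 166.8211°

wrap1=193.18_deg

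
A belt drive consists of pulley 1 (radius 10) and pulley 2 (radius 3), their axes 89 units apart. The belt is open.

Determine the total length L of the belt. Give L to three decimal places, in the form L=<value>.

open belt: β = asin((r2−r1)/C) = asin(-7/89) = -4.5111°
wrap1 = π − 2β = 189.0221°
wrap2 = π + 2β = 170.9779°
tangent length = C·cosβ = 88.7243
L = r1·wrap1 + r2·wrap2 + 2·C·cosβ = 10·3.2991 + 3·2.9841 + 2·88.7243 = 219.3916

L=219.392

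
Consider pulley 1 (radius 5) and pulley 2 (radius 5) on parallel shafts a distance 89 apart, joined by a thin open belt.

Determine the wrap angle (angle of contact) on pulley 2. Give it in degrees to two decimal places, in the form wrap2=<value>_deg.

wrap2=180.00_deg

open belt: β = asin((r2−r1)/C) = asin(0/89) = 0.0000°
wrap1 = π − 2β = 180.0000°
wrap2 = π + 2β = 180.0000°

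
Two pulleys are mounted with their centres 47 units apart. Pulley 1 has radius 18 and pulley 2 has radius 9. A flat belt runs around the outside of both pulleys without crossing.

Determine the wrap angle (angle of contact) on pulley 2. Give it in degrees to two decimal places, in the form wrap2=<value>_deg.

open belt: β = asin((r2−r1)/C) = asin(-9/47) = -11.0397°
wrap1 = π − 2β = 202.0794°
wrap2 = π + 2β = 157.9206°

wrap2=157.92_deg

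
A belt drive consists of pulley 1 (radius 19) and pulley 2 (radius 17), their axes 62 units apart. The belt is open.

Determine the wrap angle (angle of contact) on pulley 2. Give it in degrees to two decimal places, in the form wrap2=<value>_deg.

wrap2=176.30_deg

open belt: β = asin((r2−r1)/C) = asin(-2/62) = -1.8486°
wrap1 = π − 2β = 183.6971°
wrap2 = π + 2β = 176.3029°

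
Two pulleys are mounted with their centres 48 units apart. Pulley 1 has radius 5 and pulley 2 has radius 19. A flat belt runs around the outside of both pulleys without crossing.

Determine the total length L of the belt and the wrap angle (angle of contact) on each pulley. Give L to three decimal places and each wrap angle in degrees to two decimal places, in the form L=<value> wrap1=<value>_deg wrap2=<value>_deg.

L=175.511 wrap1=146.08_deg wrap2=213.92_deg

open belt: β = asin((r2−r1)/C) = asin(14/48) = 16.9578°
wrap1 = π − 2β = 146.0845°
wrap2 = π + 2β = 213.9155°
tangent length = C·cosβ = 45.9130
L = r1·wrap1 + r2·wrap2 + 2·C·cosβ = 5·2.5497 + 19·3.7335 + 2·45.9130 = 175.5113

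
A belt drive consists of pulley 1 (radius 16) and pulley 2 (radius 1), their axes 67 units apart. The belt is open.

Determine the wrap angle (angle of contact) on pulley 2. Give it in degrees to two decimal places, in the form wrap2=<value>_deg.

open belt: β = asin((r2−r1)/C) = asin(-15/67) = -12.9371°
wrap1 = π − 2β = 205.8741°
wrap2 = π + 2β = 154.1259°

wrap2=154.13_deg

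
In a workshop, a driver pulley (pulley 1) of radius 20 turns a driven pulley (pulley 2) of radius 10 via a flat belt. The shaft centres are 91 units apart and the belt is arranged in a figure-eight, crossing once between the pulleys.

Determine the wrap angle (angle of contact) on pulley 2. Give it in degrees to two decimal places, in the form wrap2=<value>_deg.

crossed belt: β = asin((r1+r2)/C) = asin(30/91) = 19.2488°
wrap1 = wrap2 = π + 2β = 218.4975°

wrap2=218.50_deg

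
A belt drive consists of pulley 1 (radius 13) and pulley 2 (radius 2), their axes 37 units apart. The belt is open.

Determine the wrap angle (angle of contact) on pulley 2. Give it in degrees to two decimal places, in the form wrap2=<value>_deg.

wrap2=145.41_deg

open belt: β = asin((r2−r1)/C) = asin(-11/37) = -17.2953°
wrap1 = π − 2β = 214.5907°
wrap2 = π + 2β = 145.4093°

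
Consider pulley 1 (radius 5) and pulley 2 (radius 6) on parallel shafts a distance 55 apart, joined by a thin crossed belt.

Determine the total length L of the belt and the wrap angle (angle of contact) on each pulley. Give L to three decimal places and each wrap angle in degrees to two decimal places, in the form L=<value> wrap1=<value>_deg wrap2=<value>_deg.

L=146.765 wrap1=203.07_deg wrap2=203.07_deg

crossed belt: β = asin((r1+r2)/C) = asin(11/55) = 11.5370°
wrap1 = wrap2 = π + 2β = 203.0739°
tangent length = C·cosβ = 53.8888
L = (r1+r2)·wrap + 2·C·cosβ = 11·3.5443 + 2·53.8888 = 146.7649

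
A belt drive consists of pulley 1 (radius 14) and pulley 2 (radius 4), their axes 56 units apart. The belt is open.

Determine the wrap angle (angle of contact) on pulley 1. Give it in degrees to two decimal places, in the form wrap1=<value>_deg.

wrap1=200.57_deg

open belt: β = asin((r2−r1)/C) = asin(-10/56) = -10.2866°
wrap1 = π − 2β = 200.5731°
wrap2 = π + 2β = 159.4269°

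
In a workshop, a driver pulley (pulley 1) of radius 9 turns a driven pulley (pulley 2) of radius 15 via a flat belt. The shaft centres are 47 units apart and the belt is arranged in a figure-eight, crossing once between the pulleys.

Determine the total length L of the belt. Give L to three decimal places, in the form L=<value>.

L=181.944

crossed belt: β = asin((r1+r2)/C) = asin(24/47) = 30.7064°
wrap1 = wrap2 = π + 2β = 241.4127°
tangent length = C·cosβ = 40.4104
L = (r1+r2)·wrap + 2·C·cosβ = 24·4.2134 + 2·40.4104 = 181.9435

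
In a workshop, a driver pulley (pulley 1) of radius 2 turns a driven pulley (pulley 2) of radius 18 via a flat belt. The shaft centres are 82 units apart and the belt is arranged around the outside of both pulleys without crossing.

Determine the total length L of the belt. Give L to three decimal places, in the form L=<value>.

L=229.964

open belt: β = asin((r2−r1)/C) = asin(16/82) = 11.2518°
wrap1 = π − 2β = 157.4963°
wrap2 = π + 2β = 202.5037°
tangent length = C·cosβ = 80.4239
L = r1·wrap1 + r2·wrap2 + 2·C·cosβ = 2·2.7488 + 18·3.5344 + 2·80.4239 = 229.9638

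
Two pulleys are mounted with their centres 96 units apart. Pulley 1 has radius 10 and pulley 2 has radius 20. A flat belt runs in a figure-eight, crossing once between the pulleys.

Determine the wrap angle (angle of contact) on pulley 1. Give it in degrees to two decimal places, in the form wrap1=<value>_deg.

wrap1=216.42_deg

crossed belt: β = asin((r1+r2)/C) = asin(30/96) = 18.2100°
wrap1 = wrap2 = π + 2β = 216.4199°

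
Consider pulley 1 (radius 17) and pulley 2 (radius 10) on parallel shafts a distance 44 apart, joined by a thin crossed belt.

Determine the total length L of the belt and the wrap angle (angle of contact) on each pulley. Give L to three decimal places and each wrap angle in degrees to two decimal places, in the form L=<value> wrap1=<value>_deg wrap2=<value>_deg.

L=189.982 wrap1=255.71_deg wrap2=255.71_deg

crossed belt: β = asin((r1+r2)/C) = asin(27/44) = 37.8529°
wrap1 = wrap2 = π + 2β = 255.7058°
tangent length = C·cosβ = 34.7419
L = (r1+r2)·wrap + 2·C·cosβ = 27·4.4629 + 2·34.7419 = 189.9823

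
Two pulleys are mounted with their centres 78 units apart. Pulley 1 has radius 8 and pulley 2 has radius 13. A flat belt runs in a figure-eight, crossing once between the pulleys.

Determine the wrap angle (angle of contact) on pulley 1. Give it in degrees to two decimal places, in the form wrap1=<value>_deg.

crossed belt: β = asin((r1+r2)/C) = asin(21/78) = 15.6185°
wrap1 = wrap2 = π + 2β = 211.2370°

wrap1=211.24_deg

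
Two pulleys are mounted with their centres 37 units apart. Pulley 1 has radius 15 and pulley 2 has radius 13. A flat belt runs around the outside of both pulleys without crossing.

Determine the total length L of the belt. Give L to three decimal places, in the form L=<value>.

open belt: β = asin((r2−r1)/C) = asin(-2/37) = -3.0986°
wrap1 = π − 2β = 186.1972°
wrap2 = π + 2β = 173.8028°
tangent length = C·cosβ = 36.9459
L = r1·wrap1 + r2·wrap2 + 2·C·cosβ = 15·3.2498 + 13·3.0334 + 2·36.9459 = 162.0727

L=162.073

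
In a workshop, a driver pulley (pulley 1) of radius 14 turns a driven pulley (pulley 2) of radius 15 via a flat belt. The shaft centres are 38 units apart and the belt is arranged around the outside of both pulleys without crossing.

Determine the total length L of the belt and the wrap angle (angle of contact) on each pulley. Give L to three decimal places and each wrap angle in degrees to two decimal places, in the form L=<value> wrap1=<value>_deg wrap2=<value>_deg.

open belt: β = asin((r2−r1)/C) = asin(1/38) = 1.5080°
wrap1 = π − 2β = 176.9841°
wrap2 = π + 2β = 183.0159°
tangent length = C·cosβ = 37.9868
L = r1·wrap1 + r2·wrap2 + 2·C·cosβ = 14·3.0890 + 15·3.1942 + 2·37.9868 = 167.1325

L=167.133 wrap1=176.98_deg wrap2=183.02_deg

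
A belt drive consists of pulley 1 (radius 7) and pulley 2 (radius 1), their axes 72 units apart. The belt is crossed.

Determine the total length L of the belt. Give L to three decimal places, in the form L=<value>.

crossed belt: β = asin((r1+r2)/C) = asin(8/72) = 6.3794°
wrap1 = wrap2 = π + 2β = 192.7587°
tangent length = C·cosβ = 71.5542
L = (r1+r2)·wrap + 2·C·cosβ = 8·3.3643 + 2·71.5542 = 170.0225

L=170.023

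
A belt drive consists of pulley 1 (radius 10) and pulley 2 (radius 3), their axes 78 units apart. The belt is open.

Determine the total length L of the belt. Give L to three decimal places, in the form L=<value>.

L=197.469

open belt: β = asin((r2−r1)/C) = asin(-7/78) = -5.1489°
wrap1 = π − 2β = 190.2977°
wrap2 = π + 2β = 169.7023°
tangent length = C·cosβ = 77.6853
L = r1·wrap1 + r2·wrap2 + 2·C·cosβ = 10·3.3213 + 3·2.9619 + 2·77.6853 = 197.4693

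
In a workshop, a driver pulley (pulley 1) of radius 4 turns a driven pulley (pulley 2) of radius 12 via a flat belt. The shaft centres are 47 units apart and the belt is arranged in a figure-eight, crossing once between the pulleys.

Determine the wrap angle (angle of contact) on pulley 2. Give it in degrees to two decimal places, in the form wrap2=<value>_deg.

crossed belt: β = asin((r1+r2)/C) = asin(16/47) = 19.9028°
wrap1 = wrap2 = π + 2β = 219.8056°

wrap2=219.81_deg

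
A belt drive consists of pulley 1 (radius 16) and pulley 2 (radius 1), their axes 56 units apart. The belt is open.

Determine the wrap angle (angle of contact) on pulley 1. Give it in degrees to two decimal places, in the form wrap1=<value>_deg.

wrap1=211.07_deg

open belt: β = asin((r2−r1)/C) = asin(-15/56) = -15.5368°
wrap1 = π − 2β = 211.0736°
wrap2 = π + 2β = 148.9264°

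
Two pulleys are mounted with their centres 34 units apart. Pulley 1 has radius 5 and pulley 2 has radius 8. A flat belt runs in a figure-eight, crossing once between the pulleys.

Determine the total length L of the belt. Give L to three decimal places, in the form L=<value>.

L=113.875

crossed belt: β = asin((r1+r2)/C) = asin(13/34) = 22.4795°
wrap1 = wrap2 = π + 2β = 224.9590°
tangent length = C·cosβ = 31.4166
L = (r1+r2)·wrap + 2·C·cosβ = 13·3.9263 + 2·31.4166 = 113.8747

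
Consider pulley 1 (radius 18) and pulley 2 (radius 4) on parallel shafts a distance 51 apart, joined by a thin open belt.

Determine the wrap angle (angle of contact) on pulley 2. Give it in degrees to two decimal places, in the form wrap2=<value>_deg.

open belt: β = asin((r2−r1)/C) = asin(-14/51) = -15.9328°
wrap1 = π − 2β = 211.8656°
wrap2 = π + 2β = 148.1344°

wrap2=148.13_deg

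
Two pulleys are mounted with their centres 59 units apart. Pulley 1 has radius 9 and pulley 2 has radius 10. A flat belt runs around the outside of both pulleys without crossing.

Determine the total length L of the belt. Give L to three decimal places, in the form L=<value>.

open belt: β = asin((r2−r1)/C) = asin(1/59) = 0.9712°
wrap1 = π − 2β = 178.0577°
wrap2 = π + 2β = 181.9423°
tangent length = C·cosβ = 58.9915
L = r1·wrap1 + r2·wrap2 + 2·C·cosβ = 9·3.1077 + 10·3.1755 + 2·58.9915 = 177.7072

L=177.707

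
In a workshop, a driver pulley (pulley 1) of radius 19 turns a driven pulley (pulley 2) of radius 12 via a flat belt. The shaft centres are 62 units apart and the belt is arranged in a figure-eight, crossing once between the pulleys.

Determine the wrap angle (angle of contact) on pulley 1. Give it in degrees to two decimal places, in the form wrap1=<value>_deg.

crossed belt: β = asin((r1+r2)/C) = asin(31/62) = 30.0000°
wrap1 = wrap2 = π + 2β = 240.0000°

wrap1=240.00_deg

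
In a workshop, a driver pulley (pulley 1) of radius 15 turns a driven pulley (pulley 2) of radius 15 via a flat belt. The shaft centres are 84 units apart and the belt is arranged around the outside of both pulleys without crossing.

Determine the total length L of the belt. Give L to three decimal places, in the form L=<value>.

L=262.248

open belt: β = asin((r2−r1)/C) = asin(0/84) = 0.0000°
wrap1 = π − 2β = 180.0000°
wrap2 = π + 2β = 180.0000°
tangent length = C·cosβ = 84.0000
L = r1·wrap1 + r2·wrap2 + 2·C·cosβ = 15·3.1416 + 15·3.1416 + 2·84.0000 = 262.2478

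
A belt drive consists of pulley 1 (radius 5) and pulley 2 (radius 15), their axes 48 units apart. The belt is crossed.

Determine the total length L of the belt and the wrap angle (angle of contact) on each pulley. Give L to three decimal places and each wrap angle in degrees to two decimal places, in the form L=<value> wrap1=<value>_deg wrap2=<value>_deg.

L=167.293 wrap1=229.25_deg wrap2=229.25_deg

crossed belt: β = asin((r1+r2)/C) = asin(20/48) = 24.6243°
wrap1 = wrap2 = π + 2β = 229.2486°
tangent length = C·cosβ = 43.6348
L = (r1+r2)·wrap + 2·C·cosβ = 20·4.0011 + 2·43.6348 = 167.2926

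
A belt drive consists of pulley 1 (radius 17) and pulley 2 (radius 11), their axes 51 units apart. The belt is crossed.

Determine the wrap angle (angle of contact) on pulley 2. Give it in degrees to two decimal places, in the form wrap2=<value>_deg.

crossed belt: β = asin((r1+r2)/C) = asin(28/51) = 33.2998°
wrap1 = wrap2 = π + 2β = 246.5996°

wrap2=246.60_deg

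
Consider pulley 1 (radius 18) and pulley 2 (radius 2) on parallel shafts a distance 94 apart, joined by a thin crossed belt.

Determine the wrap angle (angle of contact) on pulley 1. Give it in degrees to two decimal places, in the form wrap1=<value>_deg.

wrap1=204.57_deg

crossed belt: β = asin((r1+r2)/C) = asin(20/94) = 12.2845°
wrap1 = wrap2 = π + 2β = 204.5690°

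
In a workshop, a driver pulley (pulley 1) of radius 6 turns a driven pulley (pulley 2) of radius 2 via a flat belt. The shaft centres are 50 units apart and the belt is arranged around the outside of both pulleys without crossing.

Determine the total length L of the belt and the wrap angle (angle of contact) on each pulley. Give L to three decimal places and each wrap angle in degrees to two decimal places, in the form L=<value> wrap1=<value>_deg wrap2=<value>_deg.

open belt: β = asin((r2−r1)/C) = asin(-4/50) = -4.5886°
wrap1 = π − 2β = 189.1771°
wrap2 = π + 2β = 170.8229°
tangent length = C·cosβ = 49.8397
L = r1·wrap1 + r2·wrap2 + 2·C·cosβ = 6·3.3018 + 2·2.9814 + 2·49.8397 = 125.4529

L=125.453 wrap1=189.18_deg wrap2=170.82_deg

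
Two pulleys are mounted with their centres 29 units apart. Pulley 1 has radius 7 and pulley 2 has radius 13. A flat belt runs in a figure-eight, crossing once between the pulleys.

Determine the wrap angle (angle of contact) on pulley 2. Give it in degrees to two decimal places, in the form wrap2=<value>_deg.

wrap2=267.21_deg

crossed belt: β = asin((r1+r2)/C) = asin(20/29) = 43.6028°
wrap1 = wrap2 = π + 2β = 267.2056°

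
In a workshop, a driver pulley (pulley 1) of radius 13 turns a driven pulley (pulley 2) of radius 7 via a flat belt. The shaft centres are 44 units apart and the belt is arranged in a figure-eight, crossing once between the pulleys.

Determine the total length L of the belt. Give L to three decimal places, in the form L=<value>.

L=160.090

crossed belt: β = asin((r1+r2)/C) = asin(20/44) = 27.0357°
wrap1 = wrap2 = π + 2β = 234.0714°
tangent length = C·cosβ = 39.1918
L = (r1+r2)·wrap + 2·C·cosβ = 20·4.0853 + 2·39.1918 = 160.0900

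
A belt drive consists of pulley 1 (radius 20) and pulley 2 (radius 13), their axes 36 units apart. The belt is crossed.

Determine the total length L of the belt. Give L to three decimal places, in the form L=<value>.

crossed belt: β = asin((r1+r2)/C) = asin(33/36) = 66.4435°
wrap1 = wrap2 = π + 2β = 312.8871°
tangent length = C·cosβ = 14.3875
L = (r1+r2)·wrap + 2·C·cosβ = 33·5.4609 + 2·14.3875 = 208.9850

L=208.985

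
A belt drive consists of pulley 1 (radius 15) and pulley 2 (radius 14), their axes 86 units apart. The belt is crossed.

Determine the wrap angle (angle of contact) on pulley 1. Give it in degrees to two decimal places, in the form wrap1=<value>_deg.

wrap1=219.41_deg

crossed belt: β = asin((r1+r2)/C) = asin(29/86) = 19.7069°
wrap1 = wrap2 = π + 2β = 219.4139°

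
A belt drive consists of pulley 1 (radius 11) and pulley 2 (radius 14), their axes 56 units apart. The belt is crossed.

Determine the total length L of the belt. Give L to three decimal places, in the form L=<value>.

crossed belt: β = asin((r1+r2)/C) = asin(25/56) = 26.5148°
wrap1 = wrap2 = π + 2β = 233.0295°
tangent length = C·cosβ = 50.1099
L = (r1+r2)·wrap + 2·C·cosβ = 25·4.0671 + 2·50.1099 = 201.8981

L=201.898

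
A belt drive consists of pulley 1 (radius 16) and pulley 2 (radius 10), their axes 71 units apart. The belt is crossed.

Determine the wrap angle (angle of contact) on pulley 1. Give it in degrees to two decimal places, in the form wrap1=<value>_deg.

wrap1=222.96_deg

crossed belt: β = asin((r1+r2)/C) = asin(26/71) = 21.4813°
wrap1 = wrap2 = π + 2β = 222.9626°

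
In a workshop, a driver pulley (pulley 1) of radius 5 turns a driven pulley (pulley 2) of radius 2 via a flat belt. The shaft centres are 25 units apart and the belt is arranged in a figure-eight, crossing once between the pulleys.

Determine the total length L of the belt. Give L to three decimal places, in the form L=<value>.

crossed belt: β = asin((r1+r2)/C) = asin(7/25) = 16.2602°
wrap1 = wrap2 = π + 2β = 212.5204°
tangent length = C·cosβ = 24.0000
L = (r1+r2)·wrap + 2·C·cosβ = 7·3.7092 + 2·24.0000 = 73.9643

L=73.964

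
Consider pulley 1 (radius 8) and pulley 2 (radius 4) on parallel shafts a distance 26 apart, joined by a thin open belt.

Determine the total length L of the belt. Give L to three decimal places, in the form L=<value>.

L=90.316

open belt: β = asin((r2−r1)/C) = asin(-4/26) = -8.8499°
wrap1 = π − 2β = 197.6998°
wrap2 = π + 2β = 162.3002°
tangent length = C·cosβ = 25.6905
L = r1·wrap1 + r2·wrap2 + 2·C·cosβ = 8·3.4505 + 4·2.8327 + 2·25.6905 = 90.3157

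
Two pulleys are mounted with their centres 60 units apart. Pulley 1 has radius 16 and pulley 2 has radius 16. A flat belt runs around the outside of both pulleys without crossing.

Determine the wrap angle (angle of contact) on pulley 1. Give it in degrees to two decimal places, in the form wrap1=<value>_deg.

open belt: β = asin((r2−r1)/C) = asin(0/60) = 0.0000°
wrap1 = π − 2β = 180.0000°
wrap2 = π + 2β = 180.0000°

wrap1=180.00_deg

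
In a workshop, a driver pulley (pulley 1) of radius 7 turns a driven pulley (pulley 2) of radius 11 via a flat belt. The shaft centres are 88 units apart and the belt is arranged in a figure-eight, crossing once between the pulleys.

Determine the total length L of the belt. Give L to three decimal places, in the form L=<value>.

crossed belt: β = asin((r1+r2)/C) = asin(18/88) = 11.8029°
wrap1 = wrap2 = π + 2β = 203.6058°
tangent length = C·cosβ = 86.1394
L = (r1+r2)·wrap + 2·C·cosβ = 18·3.5536 + 2·86.1394 = 236.2435

L=236.243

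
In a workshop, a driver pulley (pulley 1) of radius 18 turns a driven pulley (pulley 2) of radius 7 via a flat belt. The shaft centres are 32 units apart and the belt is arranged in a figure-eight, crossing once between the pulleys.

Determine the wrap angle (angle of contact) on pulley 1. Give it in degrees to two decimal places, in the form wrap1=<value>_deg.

wrap1=282.75_deg

crossed belt: β = asin((r1+r2)/C) = asin(25/32) = 51.3752°
wrap1 = wrap2 = π + 2β = 282.7503°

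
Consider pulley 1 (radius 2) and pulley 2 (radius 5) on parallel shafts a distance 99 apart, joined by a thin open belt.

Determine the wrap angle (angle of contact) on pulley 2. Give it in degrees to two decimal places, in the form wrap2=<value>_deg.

open belt: β = asin((r2−r1)/C) = asin(3/99) = 1.7365°
wrap1 = π − 2β = 176.5270°
wrap2 = π + 2β = 183.4730°

wrap2=183.47_deg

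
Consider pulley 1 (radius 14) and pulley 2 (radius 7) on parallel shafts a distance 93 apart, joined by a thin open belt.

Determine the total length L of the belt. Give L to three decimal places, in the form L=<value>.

L=252.501

open belt: β = asin((r2−r1)/C) = asin(-7/93) = -4.3167°
wrap1 = π − 2β = 188.6333°
wrap2 = π + 2β = 171.3667°
tangent length = C·cosβ = 92.7362
L = r1·wrap1 + r2·wrap2 + 2·C·cosβ = 14·3.2923 + 7·2.9909 + 2·92.7362 = 252.5006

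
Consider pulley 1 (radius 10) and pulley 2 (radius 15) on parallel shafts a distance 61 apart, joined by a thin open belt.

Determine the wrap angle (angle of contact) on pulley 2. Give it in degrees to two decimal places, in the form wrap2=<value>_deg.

wrap2=189.40_deg

open belt: β = asin((r2−r1)/C) = asin(5/61) = 4.7017°
wrap1 = π − 2β = 170.5967°
wrap2 = π + 2β = 189.4033°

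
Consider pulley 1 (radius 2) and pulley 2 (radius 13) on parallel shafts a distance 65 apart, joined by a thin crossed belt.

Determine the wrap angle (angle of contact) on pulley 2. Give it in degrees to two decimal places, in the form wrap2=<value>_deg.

wrap2=206.68_deg

crossed belt: β = asin((r1+r2)/C) = asin(15/65) = 13.3424°
wrap1 = wrap2 = π + 2β = 206.6847°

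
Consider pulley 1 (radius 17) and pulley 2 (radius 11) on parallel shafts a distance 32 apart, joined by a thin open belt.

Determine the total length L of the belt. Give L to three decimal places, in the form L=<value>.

L=153.093

open belt: β = asin((r2−r1)/C) = asin(-6/32) = -10.8069°
wrap1 = π − 2β = 201.6138°
wrap2 = π + 2β = 158.3862°
tangent length = C·cosβ = 31.4325
L = r1·wrap1 + r2·wrap2 + 2·C·cosβ = 17·3.5188 + 11·2.7644 + 2·31.4325 = 153.0929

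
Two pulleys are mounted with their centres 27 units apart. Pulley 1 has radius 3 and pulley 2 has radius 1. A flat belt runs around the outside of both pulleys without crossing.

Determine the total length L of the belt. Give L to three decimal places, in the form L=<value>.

L=66.715

open belt: β = asin((r2−r1)/C) = asin(-2/27) = -4.2480°
wrap1 = π − 2β = 188.4960°
wrap2 = π + 2β = 171.5040°
tangent length = C·cosβ = 26.9258
L = r1·wrap1 + r2·wrap2 + 2·C·cosβ = 3·3.2899 + 1·2.9933 + 2·26.9258 = 66.7146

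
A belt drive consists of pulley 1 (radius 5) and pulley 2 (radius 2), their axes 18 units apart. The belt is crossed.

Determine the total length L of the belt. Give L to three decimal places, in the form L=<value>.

crossed belt: β = asin((r1+r2)/C) = asin(7/18) = 22.8854°
wrap1 = wrap2 = π + 2β = 225.7708°
tangent length = C·cosβ = 16.5831
L = (r1+r2)·wrap + 2·C·cosβ = 7·3.9404 + 2·16.5831 = 60.7493

L=60.749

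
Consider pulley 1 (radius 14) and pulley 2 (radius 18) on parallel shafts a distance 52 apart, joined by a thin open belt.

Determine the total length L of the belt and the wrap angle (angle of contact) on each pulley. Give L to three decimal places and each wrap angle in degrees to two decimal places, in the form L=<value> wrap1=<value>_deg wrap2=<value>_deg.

L=204.839 wrap1=171.18_deg wrap2=188.82_deg

open belt: β = asin((r2−r1)/C) = asin(4/52) = 4.4117°
wrap1 = π − 2β = 171.1765°
wrap2 = π + 2β = 188.8235°
tangent length = C·cosβ = 51.8459
L = r1·wrap1 + r2·wrap2 + 2·C·cosβ = 14·2.9876 + 18·3.2956 + 2·51.8459 = 204.8388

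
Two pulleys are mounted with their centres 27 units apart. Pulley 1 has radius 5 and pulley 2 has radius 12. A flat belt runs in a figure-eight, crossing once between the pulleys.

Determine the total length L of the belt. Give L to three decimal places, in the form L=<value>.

crossed belt: β = asin((r1+r2)/C) = asin(17/27) = 39.0228°
wrap1 = wrap2 = π + 2β = 258.0456°
tangent length = C·cosβ = 20.9762
L = (r1+r2)·wrap + 2·C·cosβ = 17·4.5037 + 2·20.9762 = 118.5160

L=118.516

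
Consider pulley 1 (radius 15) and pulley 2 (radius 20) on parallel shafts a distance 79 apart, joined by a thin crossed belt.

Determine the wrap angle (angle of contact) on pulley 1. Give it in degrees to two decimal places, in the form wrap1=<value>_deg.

wrap1=232.60_deg

crossed belt: β = asin((r1+r2)/C) = asin(35/79) = 26.2979°
wrap1 = wrap2 = π + 2β = 232.5958°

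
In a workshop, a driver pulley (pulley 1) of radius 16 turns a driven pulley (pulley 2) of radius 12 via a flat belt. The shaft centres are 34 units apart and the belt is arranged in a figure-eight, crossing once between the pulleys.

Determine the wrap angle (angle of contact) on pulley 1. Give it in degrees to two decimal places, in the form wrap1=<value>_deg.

wrap1=290.88_deg

crossed belt: β = asin((r1+r2)/C) = asin(28/34) = 55.4397°
wrap1 = wrap2 = π + 2β = 290.8794°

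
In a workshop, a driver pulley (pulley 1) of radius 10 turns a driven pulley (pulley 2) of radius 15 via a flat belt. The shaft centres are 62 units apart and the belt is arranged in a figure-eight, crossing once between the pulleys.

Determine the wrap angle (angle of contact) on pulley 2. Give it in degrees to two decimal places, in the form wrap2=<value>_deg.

wrap2=227.56_deg

crossed belt: β = asin((r1+r2)/C) = asin(25/62) = 23.7800°
wrap1 = wrap2 = π + 2β = 227.5600°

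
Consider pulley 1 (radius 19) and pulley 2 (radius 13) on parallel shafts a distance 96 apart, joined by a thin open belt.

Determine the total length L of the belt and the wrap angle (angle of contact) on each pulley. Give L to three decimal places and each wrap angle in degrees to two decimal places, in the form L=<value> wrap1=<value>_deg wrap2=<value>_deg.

L=292.906 wrap1=187.17_deg wrap2=172.83_deg

open belt: β = asin((r2−r1)/C) = asin(-6/96) = -3.5833°
wrap1 = π − 2β = 187.1666°
wrap2 = π + 2β = 172.8334°
tangent length = C·cosβ = 95.8123
L = r1·wrap1 + r2·wrap2 + 2·C·cosβ = 19·3.2667 + 13·3.0165 + 2·95.8123 = 292.9061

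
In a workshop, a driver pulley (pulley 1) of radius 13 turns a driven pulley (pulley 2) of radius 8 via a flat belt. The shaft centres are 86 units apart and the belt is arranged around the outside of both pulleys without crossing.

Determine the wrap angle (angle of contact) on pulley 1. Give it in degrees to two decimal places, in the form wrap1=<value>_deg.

wrap1=186.67_deg

open belt: β = asin((r2−r1)/C) = asin(-5/86) = -3.3330°
wrap1 = π − 2β = 186.6661°
wrap2 = π + 2β = 173.3339°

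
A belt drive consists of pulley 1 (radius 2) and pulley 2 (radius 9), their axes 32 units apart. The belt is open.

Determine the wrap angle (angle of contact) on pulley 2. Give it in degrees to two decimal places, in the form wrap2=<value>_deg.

open belt: β = asin((r2−r1)/C) = asin(7/32) = 12.6356°
wrap1 = π − 2β = 154.7287°
wrap2 = π + 2β = 205.2713°

wrap2=205.27_deg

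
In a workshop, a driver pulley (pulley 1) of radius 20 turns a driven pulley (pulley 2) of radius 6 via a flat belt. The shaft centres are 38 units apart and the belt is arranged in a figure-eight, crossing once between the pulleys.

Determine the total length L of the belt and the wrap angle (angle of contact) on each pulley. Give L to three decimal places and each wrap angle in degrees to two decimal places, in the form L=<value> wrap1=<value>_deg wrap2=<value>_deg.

crossed belt: β = asin((r1+r2)/C) = asin(26/38) = 43.1736°
wrap1 = wrap2 = π + 2β = 266.3471°
tangent length = C·cosβ = 27.7128
L = (r1+r2)·wrap + 2·C·cosβ = 26·4.6486 + 2·27.7128 = 176.2901

L=176.290 wrap1=266.35_deg wrap2=266.35_deg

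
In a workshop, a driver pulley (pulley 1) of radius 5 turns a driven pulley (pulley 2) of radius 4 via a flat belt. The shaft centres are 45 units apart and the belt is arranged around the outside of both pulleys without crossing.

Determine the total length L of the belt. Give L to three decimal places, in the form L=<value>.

L=118.297

open belt: β = asin((r2−r1)/C) = asin(-1/45) = -1.2733°
wrap1 = π − 2β = 182.5467°
wrap2 = π + 2β = 177.4533°
tangent length = C·cosβ = 44.9889
L = r1·wrap1 + r2·wrap2 + 2·C·cosβ = 5·3.1860 + 4·3.0971 + 2·44.9889 = 118.2966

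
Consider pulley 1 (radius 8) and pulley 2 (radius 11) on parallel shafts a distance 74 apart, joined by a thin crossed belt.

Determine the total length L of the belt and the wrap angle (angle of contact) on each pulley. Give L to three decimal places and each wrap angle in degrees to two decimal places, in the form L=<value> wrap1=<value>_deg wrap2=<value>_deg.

crossed belt: β = asin((r1+r2)/C) = asin(19/74) = 14.8777°
wrap1 = wrap2 = π + 2β = 209.7554°
tangent length = C·cosβ = 71.5192
L = (r1+r2)·wrap + 2·C·cosβ = 19·3.6609 + 2·71.5192 = 212.5960

L=212.596 wrap1=209.76_deg wrap2=209.76_deg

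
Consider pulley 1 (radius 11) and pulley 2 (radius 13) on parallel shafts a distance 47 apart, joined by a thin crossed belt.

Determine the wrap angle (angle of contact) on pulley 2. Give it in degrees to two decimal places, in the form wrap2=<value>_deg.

wrap2=241.41_deg

crossed belt: β = asin((r1+r2)/C) = asin(24/47) = 30.7064°
wrap1 = wrap2 = π + 2β = 241.4127°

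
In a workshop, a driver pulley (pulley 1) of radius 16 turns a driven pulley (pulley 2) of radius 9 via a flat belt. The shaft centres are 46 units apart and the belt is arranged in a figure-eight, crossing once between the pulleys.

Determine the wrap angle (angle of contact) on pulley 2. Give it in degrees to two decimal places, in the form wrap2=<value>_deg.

wrap2=245.84_deg

crossed belt: β = asin((r1+r2)/C) = asin(25/46) = 32.9207°
wrap1 = wrap2 = π + 2β = 245.8415°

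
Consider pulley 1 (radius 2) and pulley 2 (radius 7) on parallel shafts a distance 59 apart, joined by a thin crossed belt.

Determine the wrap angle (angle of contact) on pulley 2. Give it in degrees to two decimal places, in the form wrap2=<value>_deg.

wrap2=197.55_deg

crossed belt: β = asin((r1+r2)/C) = asin(9/59) = 8.7743°
wrap1 = wrap2 = π + 2β = 197.5486°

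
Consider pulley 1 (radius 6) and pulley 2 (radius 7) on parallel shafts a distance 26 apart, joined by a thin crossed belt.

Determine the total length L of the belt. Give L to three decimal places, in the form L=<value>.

crossed belt: β = asin((r1+r2)/C) = asin(13/26) = 30.0000°
wrap1 = wrap2 = π + 2β = 240.0000°
tangent length = C·cosβ = 22.5167
L = (r1+r2)·wrap + 2·C·cosβ = 13·4.1888 + 2·22.5167 = 99.4876

L=99.488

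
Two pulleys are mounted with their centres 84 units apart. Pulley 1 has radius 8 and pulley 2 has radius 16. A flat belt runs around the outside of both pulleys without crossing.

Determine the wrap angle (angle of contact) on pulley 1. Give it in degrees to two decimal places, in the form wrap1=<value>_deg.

wrap1=169.07_deg

open belt: β = asin((r2−r1)/C) = asin(8/84) = 5.4650°
wrap1 = π − 2β = 169.0700°
wrap2 = π + 2β = 190.9300°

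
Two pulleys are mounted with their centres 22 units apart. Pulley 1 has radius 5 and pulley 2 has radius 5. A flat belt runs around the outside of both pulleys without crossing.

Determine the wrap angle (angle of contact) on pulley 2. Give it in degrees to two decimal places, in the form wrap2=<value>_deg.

open belt: β = asin((r2−r1)/C) = asin(0/22) = 0.0000°
wrap1 = π − 2β = 180.0000°
wrap2 = π + 2β = 180.0000°

wrap2=180.00_deg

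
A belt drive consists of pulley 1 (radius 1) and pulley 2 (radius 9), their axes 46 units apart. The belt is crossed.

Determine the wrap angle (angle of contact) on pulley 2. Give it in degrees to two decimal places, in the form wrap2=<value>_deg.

wrap2=205.11_deg

crossed belt: β = asin((r1+r2)/C) = asin(10/46) = 12.5559°
wrap1 = wrap2 = π + 2β = 205.1117°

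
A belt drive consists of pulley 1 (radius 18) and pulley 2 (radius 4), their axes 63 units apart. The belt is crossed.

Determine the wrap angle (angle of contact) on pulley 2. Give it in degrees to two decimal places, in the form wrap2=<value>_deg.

wrap2=220.88_deg

crossed belt: β = asin((r1+r2)/C) = asin(22/63) = 20.4388°
wrap1 = wrap2 = π + 2β = 220.8776°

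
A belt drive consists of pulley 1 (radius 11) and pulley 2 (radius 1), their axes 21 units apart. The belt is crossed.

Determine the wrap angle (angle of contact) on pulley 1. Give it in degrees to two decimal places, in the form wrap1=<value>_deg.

wrap1=249.70_deg

crossed belt: β = asin((r1+r2)/C) = asin(12/21) = 34.8499°
wrap1 = wrap2 = π + 2β = 249.6998°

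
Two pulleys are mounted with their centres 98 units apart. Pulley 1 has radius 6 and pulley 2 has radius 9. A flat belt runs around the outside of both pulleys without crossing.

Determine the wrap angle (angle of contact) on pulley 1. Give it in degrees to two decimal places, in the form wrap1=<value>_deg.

wrap1=176.49_deg

open belt: β = asin((r2−r1)/C) = asin(3/98) = 1.7542°
wrap1 = π − 2β = 176.4915°
wrap2 = π + 2β = 183.5085°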